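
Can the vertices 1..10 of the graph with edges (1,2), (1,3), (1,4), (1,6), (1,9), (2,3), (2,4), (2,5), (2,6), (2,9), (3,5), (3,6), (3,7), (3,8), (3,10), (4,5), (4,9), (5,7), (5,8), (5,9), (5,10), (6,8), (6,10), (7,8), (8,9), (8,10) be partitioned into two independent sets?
No (odd cycle of length 3: 3 -> 1 -> 2 -> 3)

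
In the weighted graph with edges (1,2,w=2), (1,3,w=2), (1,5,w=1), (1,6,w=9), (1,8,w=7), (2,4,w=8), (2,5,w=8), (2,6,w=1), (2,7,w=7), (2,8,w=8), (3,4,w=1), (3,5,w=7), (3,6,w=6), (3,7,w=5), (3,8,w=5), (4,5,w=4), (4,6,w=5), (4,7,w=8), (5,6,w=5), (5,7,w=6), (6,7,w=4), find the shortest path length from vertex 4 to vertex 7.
6 (path: 4 -> 3 -> 7; weights 1 + 5 = 6)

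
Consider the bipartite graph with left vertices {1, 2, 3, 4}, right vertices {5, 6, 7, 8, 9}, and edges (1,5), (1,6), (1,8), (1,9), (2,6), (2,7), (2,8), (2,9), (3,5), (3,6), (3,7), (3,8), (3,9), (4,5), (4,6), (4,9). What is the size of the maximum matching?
4 (matching: (1,9), (2,8), (3,7), (4,6); upper bound min(|L|,|R|) = min(4,5) = 4)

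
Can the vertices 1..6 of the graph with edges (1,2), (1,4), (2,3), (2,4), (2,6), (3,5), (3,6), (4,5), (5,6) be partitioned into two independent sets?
No (odd cycle of length 3: 2 -> 1 -> 4 -> 2)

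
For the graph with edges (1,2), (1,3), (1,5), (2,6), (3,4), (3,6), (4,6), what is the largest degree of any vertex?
3 (attained at vertices 1, 3, 6)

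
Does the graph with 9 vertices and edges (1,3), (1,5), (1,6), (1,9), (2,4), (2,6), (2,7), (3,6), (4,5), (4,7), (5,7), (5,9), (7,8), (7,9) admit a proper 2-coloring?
No (odd cycle of length 3: 9 -> 1 -> 5 -> 9)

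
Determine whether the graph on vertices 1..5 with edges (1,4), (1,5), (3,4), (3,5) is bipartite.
Yes. Partition: {1, 2, 3}, {4, 5}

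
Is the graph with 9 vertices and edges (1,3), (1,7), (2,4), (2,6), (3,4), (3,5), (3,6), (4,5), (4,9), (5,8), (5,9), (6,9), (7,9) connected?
Yes (BFS from 1 visits [1, 3, 7, 4, 5, 6, 9, 2, 8] — all 9 vertices reached)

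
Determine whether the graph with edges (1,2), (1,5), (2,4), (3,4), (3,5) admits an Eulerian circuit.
Yes (the graph is connected and all 5 vertices have even degree)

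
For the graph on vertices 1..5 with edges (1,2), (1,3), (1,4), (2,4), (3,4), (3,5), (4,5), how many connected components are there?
1 (components: {1, 2, 3, 4, 5})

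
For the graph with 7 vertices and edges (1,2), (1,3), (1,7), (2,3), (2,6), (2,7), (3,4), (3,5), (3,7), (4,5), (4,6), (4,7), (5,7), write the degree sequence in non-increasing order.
[5, 5, 4, 4, 3, 3, 2] (degrees: deg(1)=3, deg(2)=4, deg(3)=5, deg(4)=4, deg(5)=3, deg(6)=2, deg(7)=5)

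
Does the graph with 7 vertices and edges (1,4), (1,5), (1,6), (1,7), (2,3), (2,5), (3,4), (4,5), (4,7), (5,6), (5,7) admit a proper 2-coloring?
No (odd cycle of length 3: 7 -> 1 -> 4 -> 7)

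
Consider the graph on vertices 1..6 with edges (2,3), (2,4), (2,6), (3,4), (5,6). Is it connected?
No, it has 2 components: {1}, {2, 3, 4, 5, 6}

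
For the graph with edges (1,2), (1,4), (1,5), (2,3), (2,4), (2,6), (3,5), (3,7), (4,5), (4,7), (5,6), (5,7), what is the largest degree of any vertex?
5 (attained at vertex 5)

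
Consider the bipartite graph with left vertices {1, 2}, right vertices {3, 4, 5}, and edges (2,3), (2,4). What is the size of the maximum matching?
1 (matching: (2,4); upper bound min(|L|,|R|) = min(2,3) = 2)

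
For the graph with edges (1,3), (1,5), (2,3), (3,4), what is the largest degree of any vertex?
3 (attained at vertex 3)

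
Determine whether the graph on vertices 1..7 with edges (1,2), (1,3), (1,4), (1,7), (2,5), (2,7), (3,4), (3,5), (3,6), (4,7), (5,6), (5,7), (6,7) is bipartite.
No (odd cycle of length 3: 7 -> 1 -> 4 -> 7)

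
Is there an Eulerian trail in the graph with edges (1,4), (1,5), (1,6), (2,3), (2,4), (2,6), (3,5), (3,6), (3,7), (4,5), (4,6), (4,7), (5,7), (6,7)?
No (4 vertices have odd degree: {1, 2, 4, 6}; Eulerian path requires 0 or 2)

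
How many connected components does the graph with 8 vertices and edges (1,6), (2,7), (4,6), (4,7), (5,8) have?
3 (components: {1, 2, 4, 6, 7}, {3}, {5, 8})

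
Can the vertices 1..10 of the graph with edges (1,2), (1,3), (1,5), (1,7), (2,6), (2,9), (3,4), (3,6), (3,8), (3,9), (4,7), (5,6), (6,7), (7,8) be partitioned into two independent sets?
Yes. Partition: {1, 4, 6, 8, 9, 10}, {2, 3, 5, 7}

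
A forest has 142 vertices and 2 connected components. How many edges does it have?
140 (Each of the 2 component trees on V_i vertices has V_i - 1 edges; summing gives V - C = 142 - 2 = 140)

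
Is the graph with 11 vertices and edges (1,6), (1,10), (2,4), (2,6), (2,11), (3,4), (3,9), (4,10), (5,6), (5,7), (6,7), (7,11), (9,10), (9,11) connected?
No, it has 2 components: {1, 2, 3, 4, 5, 6, 7, 9, 10, 11}, {8}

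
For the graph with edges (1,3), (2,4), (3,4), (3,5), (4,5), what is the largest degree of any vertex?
3 (attained at vertices 3, 4)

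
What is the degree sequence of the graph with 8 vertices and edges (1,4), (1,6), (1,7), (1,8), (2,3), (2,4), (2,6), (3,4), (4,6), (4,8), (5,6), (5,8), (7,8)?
[5, 4, 4, 4, 3, 2, 2, 2] (degrees: deg(1)=4, deg(2)=3, deg(3)=2, deg(4)=5, deg(5)=2, deg(6)=4, deg(7)=2, deg(8)=4)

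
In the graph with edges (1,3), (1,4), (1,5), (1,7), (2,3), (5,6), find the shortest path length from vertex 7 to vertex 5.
2 (path: 7 -> 1 -> 5, 2 edges)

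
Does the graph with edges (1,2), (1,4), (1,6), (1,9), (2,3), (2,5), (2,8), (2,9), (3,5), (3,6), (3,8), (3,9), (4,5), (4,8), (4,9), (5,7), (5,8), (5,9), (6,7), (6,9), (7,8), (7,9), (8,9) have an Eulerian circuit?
No (2 vertices have odd degree: {2, 3}; Eulerian circuit requires 0)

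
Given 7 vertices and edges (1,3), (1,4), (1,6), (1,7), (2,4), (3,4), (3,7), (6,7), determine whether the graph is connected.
No, it has 2 components: {1, 2, 3, 4, 6, 7}, {5}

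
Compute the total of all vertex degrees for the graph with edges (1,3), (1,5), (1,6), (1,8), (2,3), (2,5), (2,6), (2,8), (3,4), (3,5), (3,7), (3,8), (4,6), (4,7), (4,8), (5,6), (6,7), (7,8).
36 (handshake: sum of degrees = 2|E| = 2 x 18 = 36)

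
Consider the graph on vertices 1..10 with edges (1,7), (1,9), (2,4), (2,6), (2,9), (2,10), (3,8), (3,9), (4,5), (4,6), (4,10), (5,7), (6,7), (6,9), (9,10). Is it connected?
Yes (BFS from 1 visits [1, 7, 9, 5, 6, 2, 3, 10, 4, 8] — all 10 vertices reached)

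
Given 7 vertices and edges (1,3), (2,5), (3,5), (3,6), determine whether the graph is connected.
No, it has 3 components: {1, 2, 3, 5, 6}, {4}, {7}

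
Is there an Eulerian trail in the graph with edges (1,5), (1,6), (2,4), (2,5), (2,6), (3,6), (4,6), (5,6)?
No (4 vertices have odd degree: {2, 3, 5, 6}; Eulerian path requires 0 or 2)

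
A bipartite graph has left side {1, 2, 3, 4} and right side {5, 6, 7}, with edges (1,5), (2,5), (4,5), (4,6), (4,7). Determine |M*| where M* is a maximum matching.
2 (matching: (1,5), (4,7); upper bound min(|L|,|R|) = min(4,3) = 3)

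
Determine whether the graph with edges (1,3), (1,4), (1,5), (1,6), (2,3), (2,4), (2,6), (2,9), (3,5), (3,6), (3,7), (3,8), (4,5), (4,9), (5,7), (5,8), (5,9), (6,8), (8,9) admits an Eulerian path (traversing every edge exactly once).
Yes — and in fact it has an Eulerian circuit (the graph is connected and all 9 vertices have even degree)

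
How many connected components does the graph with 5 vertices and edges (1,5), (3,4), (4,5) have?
2 (components: {1, 3, 4, 5}, {2})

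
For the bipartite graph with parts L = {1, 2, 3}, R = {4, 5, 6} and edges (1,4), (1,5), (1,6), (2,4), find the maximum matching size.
2 (matching: (1,6), (2,4); upper bound min(|L|,|R|) = min(3,3) = 3)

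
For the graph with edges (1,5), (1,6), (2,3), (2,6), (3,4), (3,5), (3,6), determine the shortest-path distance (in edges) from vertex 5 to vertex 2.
2 (path: 5 -> 3 -> 2, 2 edges)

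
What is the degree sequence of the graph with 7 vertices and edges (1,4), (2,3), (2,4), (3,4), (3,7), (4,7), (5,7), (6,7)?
[4, 4, 3, 2, 1, 1, 1] (degrees: deg(1)=1, deg(2)=2, deg(3)=3, deg(4)=4, deg(5)=1, deg(6)=1, deg(7)=4)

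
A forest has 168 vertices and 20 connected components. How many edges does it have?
148 (Each of the 20 component trees on V_i vertices has V_i - 1 edges; summing gives V - C = 168 - 20 = 148)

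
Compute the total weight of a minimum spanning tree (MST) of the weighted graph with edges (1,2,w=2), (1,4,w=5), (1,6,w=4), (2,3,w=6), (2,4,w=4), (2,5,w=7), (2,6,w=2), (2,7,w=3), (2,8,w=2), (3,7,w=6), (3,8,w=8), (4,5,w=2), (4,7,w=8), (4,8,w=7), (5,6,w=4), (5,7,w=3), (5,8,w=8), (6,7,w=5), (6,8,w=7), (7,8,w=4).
20 (MST edges: (1,2,w=2), (2,3,w=6), (2,6,w=2), (2,7,w=3), (2,8,w=2), (4,5,w=2), (5,7,w=3); sum of weights 2 + 6 + 2 + 3 + 2 + 2 + 3 = 20)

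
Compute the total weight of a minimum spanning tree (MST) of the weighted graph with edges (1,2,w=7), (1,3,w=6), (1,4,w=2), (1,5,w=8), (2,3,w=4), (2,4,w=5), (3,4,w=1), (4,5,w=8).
15 (MST edges: (1,4,w=2), (1,5,w=8), (2,3,w=4), (3,4,w=1); sum of weights 2 + 8 + 4 + 1 = 15)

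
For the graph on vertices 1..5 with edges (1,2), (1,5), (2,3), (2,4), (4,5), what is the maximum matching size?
2 (matching: (2,3), (4,5); upper bound floor(n/2) = floor(5/2) = 2)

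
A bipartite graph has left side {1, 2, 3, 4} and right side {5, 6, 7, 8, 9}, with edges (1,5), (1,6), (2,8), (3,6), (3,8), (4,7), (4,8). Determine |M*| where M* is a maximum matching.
4 (matching: (1,5), (2,8), (3,6), (4,7); upper bound min(|L|,|R|) = min(4,5) = 4)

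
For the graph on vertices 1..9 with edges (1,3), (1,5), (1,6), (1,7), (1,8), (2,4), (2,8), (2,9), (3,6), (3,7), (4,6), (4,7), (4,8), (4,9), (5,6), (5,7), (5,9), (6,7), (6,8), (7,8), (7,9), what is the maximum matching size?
4 (matching: (1,6), (2,9), (3,7), (4,8); upper bound floor(n/2) = floor(9/2) = 4)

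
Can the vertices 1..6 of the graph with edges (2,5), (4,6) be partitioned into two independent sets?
Yes. Partition: {1, 2, 3, 4}, {5, 6}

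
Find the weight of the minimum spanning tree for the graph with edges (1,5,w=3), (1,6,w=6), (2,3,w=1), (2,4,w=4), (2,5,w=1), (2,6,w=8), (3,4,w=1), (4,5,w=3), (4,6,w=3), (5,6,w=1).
7 (MST edges: (1,5,w=3), (2,3,w=1), (2,5,w=1), (3,4,w=1), (5,6,w=1); sum of weights 3 + 1 + 1 + 1 + 1 = 7)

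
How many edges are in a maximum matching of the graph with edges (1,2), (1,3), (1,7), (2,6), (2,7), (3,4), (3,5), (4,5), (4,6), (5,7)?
3 (matching: (1,7), (2,6), (4,5); upper bound floor(n/2) = floor(7/2) = 3)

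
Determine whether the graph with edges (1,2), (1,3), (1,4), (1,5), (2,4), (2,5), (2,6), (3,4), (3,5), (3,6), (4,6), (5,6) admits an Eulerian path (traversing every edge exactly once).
Yes — and in fact it has an Eulerian circuit (the graph is connected and all 6 vertices have even degree)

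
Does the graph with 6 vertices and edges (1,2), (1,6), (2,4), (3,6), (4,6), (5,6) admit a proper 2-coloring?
Yes. Partition: {1, 3, 4, 5}, {2, 6}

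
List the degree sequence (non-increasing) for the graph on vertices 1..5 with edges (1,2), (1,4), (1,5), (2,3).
[3, 2, 1, 1, 1] (degrees: deg(1)=3, deg(2)=2, deg(3)=1, deg(4)=1, deg(5)=1)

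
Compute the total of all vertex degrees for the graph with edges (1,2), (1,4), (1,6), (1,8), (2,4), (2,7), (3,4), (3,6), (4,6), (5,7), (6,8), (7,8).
24 (handshake: sum of degrees = 2|E| = 2 x 12 = 24)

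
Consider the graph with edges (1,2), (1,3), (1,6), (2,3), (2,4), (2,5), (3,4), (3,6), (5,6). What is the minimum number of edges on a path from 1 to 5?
2 (path: 1 -> 6 -> 5, 2 edges)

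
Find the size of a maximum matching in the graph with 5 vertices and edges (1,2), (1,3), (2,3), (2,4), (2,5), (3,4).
2 (matching: (2,5), (3,4); upper bound floor(n/2) = floor(5/2) = 2)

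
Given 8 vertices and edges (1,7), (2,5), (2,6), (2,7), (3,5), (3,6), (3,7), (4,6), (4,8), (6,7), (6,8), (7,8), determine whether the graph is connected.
Yes (BFS from 1 visits [1, 7, 2, 3, 6, 8, 5, 4] — all 8 vertices reached)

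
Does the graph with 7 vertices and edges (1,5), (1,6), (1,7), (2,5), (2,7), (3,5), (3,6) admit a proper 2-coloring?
Yes. Partition: {1, 2, 3, 4}, {5, 6, 7}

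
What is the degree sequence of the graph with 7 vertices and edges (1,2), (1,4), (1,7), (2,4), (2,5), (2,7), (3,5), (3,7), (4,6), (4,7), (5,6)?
[4, 4, 4, 3, 3, 2, 2] (degrees: deg(1)=3, deg(2)=4, deg(3)=2, deg(4)=4, deg(5)=3, deg(6)=2, deg(7)=4)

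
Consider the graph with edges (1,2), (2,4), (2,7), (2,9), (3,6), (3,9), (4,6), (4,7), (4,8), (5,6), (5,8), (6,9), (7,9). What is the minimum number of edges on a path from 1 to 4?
2 (path: 1 -> 2 -> 4, 2 edges)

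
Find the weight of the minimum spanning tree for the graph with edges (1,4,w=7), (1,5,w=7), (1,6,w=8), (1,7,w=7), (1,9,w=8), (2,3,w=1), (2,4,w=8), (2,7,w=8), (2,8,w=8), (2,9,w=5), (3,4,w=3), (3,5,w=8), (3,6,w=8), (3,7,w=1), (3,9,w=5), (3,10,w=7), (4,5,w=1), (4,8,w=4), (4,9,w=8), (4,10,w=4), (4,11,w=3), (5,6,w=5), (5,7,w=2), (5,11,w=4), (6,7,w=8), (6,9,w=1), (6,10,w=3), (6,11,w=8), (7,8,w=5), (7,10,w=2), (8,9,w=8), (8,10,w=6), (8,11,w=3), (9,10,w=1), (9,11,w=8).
22 (MST edges: (1,7,w=7), (2,3,w=1), (3,7,w=1), (4,5,w=1), (4,11,w=3), (5,7,w=2), (6,9,w=1), (7,10,w=2), (8,11,w=3), (9,10,w=1); sum of weights 7 + 1 + 1 + 1 + 3 + 2 + 1 + 2 + 3 + 1 = 22)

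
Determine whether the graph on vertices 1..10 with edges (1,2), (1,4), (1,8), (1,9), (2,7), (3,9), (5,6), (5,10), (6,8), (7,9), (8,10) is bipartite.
Yes. Partition: {1, 3, 6, 7, 10}, {2, 4, 5, 8, 9}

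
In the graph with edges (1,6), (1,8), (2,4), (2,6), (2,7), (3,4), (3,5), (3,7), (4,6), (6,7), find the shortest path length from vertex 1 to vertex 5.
4 (path: 1 -> 6 -> 7 -> 3 -> 5, 4 edges)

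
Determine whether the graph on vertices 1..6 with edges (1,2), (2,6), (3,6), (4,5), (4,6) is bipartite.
Yes. Partition: {1, 5, 6}, {2, 3, 4}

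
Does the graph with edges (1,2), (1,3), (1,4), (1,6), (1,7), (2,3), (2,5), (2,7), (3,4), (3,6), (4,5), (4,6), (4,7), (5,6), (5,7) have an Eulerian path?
Yes (the graph is connected and exactly 2 vertices have odd degree: {1, 4}; any Eulerian path must start and end at those)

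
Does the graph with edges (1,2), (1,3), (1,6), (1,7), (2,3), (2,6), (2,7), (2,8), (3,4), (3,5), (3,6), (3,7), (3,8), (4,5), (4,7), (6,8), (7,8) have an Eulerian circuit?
No (4 vertices have odd degree: {2, 3, 4, 7}; Eulerian circuit requires 0)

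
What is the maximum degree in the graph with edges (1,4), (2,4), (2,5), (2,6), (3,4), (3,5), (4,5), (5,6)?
4 (attained at vertices 4, 5)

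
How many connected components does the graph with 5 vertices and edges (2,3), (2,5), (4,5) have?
2 (components: {1}, {2, 3, 4, 5})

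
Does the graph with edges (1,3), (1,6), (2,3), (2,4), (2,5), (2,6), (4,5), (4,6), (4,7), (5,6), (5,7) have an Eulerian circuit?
Yes (the graph is connected and all 7 vertices have even degree)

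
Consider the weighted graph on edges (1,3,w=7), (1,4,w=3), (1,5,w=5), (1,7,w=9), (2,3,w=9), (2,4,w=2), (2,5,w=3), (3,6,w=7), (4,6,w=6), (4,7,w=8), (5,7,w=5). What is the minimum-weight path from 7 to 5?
5 (path: 7 -> 5; weights 5 = 5)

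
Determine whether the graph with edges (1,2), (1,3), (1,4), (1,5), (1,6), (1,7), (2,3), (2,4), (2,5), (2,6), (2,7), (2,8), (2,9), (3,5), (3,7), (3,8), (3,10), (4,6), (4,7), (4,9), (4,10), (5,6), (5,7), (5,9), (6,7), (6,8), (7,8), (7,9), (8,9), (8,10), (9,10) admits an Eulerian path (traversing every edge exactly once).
Yes — and in fact it has an Eulerian circuit (the graph is connected and all 10 vertices have even degree)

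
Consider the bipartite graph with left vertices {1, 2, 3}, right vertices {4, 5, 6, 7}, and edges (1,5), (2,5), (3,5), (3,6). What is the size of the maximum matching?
2 (matching: (1,5), (3,6); upper bound min(|L|,|R|) = min(3,4) = 3)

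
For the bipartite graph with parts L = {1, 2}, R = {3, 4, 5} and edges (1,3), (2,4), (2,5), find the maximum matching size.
2 (matching: (1,3), (2,5); upper bound min(|L|,|R|) = min(2,3) = 2)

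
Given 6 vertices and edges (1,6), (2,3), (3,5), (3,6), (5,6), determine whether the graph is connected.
No, it has 2 components: {1, 2, 3, 5, 6}, {4}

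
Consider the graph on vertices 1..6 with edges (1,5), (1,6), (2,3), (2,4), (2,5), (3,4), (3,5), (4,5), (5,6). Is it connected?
Yes (BFS from 1 visits [1, 5, 6, 2, 3, 4] — all 6 vertices reached)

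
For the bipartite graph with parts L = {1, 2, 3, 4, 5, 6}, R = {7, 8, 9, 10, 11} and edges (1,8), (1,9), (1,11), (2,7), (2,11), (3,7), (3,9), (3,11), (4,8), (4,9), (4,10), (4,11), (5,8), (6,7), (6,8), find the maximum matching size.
5 (matching: (1,11), (2,7), (3,9), (4,10), (5,8); upper bound min(|L|,|R|) = min(6,5) = 5)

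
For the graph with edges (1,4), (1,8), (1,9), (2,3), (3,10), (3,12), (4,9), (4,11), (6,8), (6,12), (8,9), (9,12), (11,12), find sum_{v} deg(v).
26 (handshake: sum of degrees = 2|E| = 2 x 13 = 26)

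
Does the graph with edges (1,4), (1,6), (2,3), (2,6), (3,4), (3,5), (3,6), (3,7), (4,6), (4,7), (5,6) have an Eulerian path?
Yes (the graph is connected and exactly 2 vertices have odd degree: {3, 6}; any Eulerian path must start and end at those)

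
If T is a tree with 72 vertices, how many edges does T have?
71 (A tree on V vertices has V - 1 edges, so 72 - 1 = 71)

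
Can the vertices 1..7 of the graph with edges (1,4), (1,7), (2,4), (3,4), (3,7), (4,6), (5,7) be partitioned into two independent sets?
Yes. Partition: {1, 2, 3, 5, 6}, {4, 7}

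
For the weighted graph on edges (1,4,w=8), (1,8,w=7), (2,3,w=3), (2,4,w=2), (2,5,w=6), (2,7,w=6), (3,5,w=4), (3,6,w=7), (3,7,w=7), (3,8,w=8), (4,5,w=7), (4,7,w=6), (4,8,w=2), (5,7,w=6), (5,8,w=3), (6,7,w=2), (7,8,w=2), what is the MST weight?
21 (MST edges: (1,8,w=7), (2,3,w=3), (2,4,w=2), (4,8,w=2), (5,8,w=3), (6,7,w=2), (7,8,w=2); sum of weights 7 + 3 + 2 + 2 + 3 + 2 + 2 = 21)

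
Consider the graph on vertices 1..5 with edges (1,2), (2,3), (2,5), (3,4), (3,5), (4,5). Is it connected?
Yes (BFS from 1 visits [1, 2, 3, 5, 4] — all 5 vertices reached)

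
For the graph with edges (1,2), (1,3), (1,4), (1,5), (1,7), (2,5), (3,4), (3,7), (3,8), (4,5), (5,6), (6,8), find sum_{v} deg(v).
24 (handshake: sum of degrees = 2|E| = 2 x 12 = 24)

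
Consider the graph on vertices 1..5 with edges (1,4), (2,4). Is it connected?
No, it has 3 components: {1, 2, 4}, {3}, {5}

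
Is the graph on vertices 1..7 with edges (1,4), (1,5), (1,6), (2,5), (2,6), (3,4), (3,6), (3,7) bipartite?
Yes. Partition: {1, 2, 3}, {4, 5, 6, 7}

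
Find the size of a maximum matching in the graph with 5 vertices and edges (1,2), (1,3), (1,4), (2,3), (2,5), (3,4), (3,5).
2 (matching: (2,5), (3,4); upper bound floor(n/2) = floor(5/2) = 2)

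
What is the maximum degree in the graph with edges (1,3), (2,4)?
1 (attained at vertices 1, 2, 3, 4)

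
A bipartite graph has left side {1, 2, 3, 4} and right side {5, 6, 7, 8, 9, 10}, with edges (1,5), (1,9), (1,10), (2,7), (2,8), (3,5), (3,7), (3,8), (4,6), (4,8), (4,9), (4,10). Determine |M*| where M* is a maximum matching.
4 (matching: (1,10), (2,8), (3,7), (4,9); upper bound min(|L|,|R|) = min(4,6) = 4)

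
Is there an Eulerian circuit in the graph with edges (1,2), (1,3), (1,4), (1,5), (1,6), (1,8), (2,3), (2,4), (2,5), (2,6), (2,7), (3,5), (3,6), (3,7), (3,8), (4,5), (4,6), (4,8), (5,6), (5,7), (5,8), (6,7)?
No (2 vertices have odd degree: {4, 5}; Eulerian circuit requires 0)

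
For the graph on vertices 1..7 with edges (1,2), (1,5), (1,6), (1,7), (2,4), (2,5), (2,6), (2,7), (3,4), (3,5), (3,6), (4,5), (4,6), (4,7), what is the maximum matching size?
3 (matching: (1,7), (2,6), (3,5); upper bound floor(n/2) = floor(7/2) = 3)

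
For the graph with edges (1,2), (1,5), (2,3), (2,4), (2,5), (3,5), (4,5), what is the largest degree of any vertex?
4 (attained at vertices 2, 5)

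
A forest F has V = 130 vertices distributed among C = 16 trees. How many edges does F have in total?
114 (Each of the 16 component trees on V_i vertices has V_i - 1 edges; summing gives V - C = 130 - 16 = 114)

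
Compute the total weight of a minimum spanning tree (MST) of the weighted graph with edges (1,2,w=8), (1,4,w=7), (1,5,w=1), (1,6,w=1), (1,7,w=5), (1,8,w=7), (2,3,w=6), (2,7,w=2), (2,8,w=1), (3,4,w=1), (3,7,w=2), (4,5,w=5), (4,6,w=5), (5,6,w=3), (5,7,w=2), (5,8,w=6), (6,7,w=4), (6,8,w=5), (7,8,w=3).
10 (MST edges: (1,5,w=1), (1,6,w=1), (2,7,w=2), (2,8,w=1), (3,4,w=1), (3,7,w=2), (5,7,w=2); sum of weights 1 + 1 + 2 + 1 + 1 + 2 + 2 = 10)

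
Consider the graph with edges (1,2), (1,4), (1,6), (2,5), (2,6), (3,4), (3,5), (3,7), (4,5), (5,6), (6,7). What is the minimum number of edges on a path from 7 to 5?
2 (path: 7 -> 6 -> 5, 2 edges)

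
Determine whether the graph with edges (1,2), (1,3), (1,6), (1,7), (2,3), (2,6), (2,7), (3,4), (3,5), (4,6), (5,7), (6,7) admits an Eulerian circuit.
Yes (the graph is connected and all 7 vertices have even degree)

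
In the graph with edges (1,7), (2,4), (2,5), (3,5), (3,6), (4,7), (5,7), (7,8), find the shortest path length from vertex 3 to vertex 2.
2 (path: 3 -> 5 -> 2, 2 edges)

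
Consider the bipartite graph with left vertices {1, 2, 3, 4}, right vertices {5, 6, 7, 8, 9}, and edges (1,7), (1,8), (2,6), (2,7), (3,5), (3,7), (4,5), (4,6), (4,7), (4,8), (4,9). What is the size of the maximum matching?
4 (matching: (1,8), (2,6), (3,7), (4,9); upper bound min(|L|,|R|) = min(4,5) = 4)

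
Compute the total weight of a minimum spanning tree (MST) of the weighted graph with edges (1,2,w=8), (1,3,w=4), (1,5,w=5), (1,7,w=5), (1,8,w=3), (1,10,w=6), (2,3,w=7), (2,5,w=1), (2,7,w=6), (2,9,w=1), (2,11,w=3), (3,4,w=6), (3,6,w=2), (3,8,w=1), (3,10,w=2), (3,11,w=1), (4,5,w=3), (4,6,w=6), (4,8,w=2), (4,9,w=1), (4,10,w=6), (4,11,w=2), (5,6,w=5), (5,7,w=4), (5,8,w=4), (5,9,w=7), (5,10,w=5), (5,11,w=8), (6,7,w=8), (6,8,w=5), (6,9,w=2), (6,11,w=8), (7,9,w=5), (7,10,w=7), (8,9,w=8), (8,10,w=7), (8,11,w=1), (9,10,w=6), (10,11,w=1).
17 (MST edges: (1,8,w=3), (2,5,w=1), (2,9,w=1), (3,6,w=2), (3,8,w=1), (3,11,w=1), (4,8,w=2), (4,9,w=1), (5,7,w=4), (10,11,w=1); sum of weights 3 + 1 + 1 + 2 + 1 + 1 + 2 + 1 + 4 + 1 = 17)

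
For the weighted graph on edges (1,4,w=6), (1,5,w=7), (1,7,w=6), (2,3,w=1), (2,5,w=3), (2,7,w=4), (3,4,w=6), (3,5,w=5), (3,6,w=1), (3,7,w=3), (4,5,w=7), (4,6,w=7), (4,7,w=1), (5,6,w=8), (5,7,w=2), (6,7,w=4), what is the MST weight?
14 (MST edges: (1,7,w=6), (2,3,w=1), (2,5,w=3), (3,6,w=1), (4,7,w=1), (5,7,w=2); sum of weights 6 + 1 + 3 + 1 + 1 + 2 = 14)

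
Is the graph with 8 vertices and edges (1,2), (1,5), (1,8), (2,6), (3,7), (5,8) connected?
No, it has 3 components: {1, 2, 5, 6, 8}, {3, 7}, {4}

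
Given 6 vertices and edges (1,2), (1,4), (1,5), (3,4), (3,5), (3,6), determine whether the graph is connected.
Yes (BFS from 1 visits [1, 2, 4, 5, 3, 6] — all 6 vertices reached)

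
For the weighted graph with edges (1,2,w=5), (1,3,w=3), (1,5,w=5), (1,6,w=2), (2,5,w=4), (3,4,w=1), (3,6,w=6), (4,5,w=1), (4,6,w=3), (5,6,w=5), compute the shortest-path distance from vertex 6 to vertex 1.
2 (path: 6 -> 1; weights 2 = 2)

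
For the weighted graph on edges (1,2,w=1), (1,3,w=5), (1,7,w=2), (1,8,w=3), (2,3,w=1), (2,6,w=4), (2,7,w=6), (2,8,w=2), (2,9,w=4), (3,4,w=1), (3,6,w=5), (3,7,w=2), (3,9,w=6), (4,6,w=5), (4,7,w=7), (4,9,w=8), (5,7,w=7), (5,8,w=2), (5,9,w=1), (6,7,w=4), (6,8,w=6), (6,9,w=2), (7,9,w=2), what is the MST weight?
12 (MST edges: (1,2,w=1), (1,7,w=2), (2,3,w=1), (2,8,w=2), (3,4,w=1), (5,8,w=2), (5,9,w=1), (6,9,w=2); sum of weights 1 + 2 + 1 + 2 + 1 + 2 + 1 + 2 = 12)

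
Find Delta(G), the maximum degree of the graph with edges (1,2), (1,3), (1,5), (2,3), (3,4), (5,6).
3 (attained at vertices 1, 3)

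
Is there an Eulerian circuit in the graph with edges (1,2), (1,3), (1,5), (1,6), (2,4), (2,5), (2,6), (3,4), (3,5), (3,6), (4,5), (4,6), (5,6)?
No (2 vertices have odd degree: {5, 6}; Eulerian circuit requires 0)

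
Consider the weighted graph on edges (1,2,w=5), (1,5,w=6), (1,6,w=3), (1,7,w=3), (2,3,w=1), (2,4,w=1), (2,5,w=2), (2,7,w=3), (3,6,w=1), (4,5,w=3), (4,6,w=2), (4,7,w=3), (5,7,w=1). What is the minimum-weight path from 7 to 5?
1 (path: 7 -> 5; weights 1 = 1)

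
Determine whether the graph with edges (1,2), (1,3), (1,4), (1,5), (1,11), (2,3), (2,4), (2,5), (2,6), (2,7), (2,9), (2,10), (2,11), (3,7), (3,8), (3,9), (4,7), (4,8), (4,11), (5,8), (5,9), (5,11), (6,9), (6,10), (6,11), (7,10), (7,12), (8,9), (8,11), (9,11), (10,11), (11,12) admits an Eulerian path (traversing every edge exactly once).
No (8 vertices have odd degree: {1, 2, 3, 4, 5, 7, 8, 11}; Eulerian path requires 0 or 2)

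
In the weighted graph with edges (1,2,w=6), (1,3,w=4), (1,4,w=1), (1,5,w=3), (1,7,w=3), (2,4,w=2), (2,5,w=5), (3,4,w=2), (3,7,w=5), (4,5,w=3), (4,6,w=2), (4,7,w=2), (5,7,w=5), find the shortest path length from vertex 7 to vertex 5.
5 (path: 7 -> 5; weights 5 = 5)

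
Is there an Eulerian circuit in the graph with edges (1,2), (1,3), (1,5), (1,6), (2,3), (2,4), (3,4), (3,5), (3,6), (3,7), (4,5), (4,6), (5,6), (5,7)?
No (2 vertices have odd degree: {2, 5}; Eulerian circuit requires 0)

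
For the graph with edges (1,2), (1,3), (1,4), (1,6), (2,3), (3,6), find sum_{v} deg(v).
12 (handshake: sum of degrees = 2|E| = 2 x 6 = 12)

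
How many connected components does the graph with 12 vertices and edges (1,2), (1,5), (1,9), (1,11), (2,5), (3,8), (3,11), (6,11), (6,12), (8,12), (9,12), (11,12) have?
4 (components: {1, 2, 3, 5, 6, 8, 9, 11, 12}, {4}, {7}, {10})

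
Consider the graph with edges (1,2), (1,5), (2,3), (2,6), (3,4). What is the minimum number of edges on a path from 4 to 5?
4 (path: 4 -> 3 -> 2 -> 1 -> 5, 4 edges)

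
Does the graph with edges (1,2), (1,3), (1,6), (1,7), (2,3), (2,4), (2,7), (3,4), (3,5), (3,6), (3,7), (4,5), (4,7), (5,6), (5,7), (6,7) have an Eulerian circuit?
Yes (the graph is connected and all 7 vertices have even degree)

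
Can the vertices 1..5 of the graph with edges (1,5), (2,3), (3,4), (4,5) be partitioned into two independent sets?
Yes. Partition: {1, 2, 4}, {3, 5}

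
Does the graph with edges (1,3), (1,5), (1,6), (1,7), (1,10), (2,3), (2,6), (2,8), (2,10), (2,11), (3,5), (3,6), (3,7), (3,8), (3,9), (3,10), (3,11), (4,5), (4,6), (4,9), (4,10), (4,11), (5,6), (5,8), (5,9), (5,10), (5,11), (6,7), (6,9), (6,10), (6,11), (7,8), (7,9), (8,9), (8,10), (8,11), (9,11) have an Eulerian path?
No (10 vertices have odd degree: {1, 2, 3, 4, 6, 7, 8, 9, 10, 11}; Eulerian path requires 0 or 2)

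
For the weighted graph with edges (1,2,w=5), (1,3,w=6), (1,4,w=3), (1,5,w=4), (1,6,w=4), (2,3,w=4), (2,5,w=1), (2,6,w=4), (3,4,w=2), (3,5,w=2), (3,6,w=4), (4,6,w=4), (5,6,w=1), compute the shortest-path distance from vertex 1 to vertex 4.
3 (path: 1 -> 4; weights 3 = 3)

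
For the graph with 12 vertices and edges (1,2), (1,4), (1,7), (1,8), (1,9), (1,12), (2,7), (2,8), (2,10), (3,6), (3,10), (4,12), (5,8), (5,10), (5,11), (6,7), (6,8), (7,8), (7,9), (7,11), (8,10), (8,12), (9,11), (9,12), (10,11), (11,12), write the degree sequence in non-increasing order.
[7, 6, 6, 5, 5, 5, 4, 4, 3, 3, 2, 2] (degrees: deg(1)=6, deg(2)=4, deg(3)=2, deg(4)=2, deg(5)=3, deg(6)=3, deg(7)=6, deg(8)=7, deg(9)=4, deg(10)=5, deg(11)=5, deg(12)=5)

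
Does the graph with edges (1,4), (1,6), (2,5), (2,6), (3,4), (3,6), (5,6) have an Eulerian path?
Yes — and in fact it has an Eulerian circuit (the graph is connected and all 6 vertices have even degree)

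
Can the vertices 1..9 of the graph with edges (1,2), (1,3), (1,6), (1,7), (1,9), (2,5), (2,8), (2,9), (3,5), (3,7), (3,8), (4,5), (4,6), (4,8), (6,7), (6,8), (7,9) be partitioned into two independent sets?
No (odd cycle of length 3: 2 -> 1 -> 9 -> 2)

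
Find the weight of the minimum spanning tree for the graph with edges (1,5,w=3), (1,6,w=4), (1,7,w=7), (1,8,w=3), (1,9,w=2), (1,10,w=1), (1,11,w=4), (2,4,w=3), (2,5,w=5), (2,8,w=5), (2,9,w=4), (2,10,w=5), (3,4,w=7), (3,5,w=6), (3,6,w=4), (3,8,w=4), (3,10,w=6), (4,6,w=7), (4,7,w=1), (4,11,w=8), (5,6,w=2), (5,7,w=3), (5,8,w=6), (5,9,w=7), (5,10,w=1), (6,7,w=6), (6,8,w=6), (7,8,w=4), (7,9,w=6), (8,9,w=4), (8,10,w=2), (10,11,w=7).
23 (MST edges: (1,9,w=2), (1,10,w=1), (1,11,w=4), (2,4,w=3), (3,8,w=4), (4,7,w=1), (5,6,w=2), (5,7,w=3), (5,10,w=1), (8,10,w=2); sum of weights 2 + 1 + 4 + 3 + 4 + 1 + 2 + 3 + 1 + 2 = 23)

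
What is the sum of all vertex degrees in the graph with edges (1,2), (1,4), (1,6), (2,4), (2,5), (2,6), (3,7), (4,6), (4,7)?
18 (handshake: sum of degrees = 2|E| = 2 x 9 = 18)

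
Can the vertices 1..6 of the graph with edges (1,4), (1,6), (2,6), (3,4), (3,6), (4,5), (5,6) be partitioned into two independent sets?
Yes. Partition: {1, 2, 3, 5}, {4, 6}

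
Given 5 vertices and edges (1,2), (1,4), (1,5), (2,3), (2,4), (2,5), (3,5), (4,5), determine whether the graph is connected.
Yes (BFS from 1 visits [1, 2, 4, 5, 3] — all 5 vertices reached)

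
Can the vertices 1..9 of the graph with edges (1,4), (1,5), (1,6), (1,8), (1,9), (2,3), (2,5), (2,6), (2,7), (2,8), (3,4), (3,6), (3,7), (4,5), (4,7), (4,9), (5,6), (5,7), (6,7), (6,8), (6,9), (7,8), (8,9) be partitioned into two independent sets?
No (odd cycle of length 3: 6 -> 1 -> 9 -> 6)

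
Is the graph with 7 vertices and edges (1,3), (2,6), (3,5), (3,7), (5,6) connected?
No, it has 2 components: {1, 2, 3, 5, 6, 7}, {4}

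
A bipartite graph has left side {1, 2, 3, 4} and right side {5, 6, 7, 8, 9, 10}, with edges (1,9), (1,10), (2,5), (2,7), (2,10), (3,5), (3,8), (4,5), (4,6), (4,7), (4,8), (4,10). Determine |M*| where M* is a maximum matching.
4 (matching: (1,9), (2,10), (3,8), (4,7); upper bound min(|L|,|R|) = min(4,6) = 4)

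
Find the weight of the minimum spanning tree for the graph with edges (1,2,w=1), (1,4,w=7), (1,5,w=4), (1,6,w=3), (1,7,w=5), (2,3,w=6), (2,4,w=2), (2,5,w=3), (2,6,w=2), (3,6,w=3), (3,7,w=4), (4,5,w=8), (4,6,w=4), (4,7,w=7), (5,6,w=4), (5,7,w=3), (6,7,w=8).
14 (MST edges: (1,2,w=1), (2,4,w=2), (2,5,w=3), (2,6,w=2), (3,6,w=3), (5,7,w=3); sum of weights 1 + 2 + 3 + 2 + 3 + 3 = 14)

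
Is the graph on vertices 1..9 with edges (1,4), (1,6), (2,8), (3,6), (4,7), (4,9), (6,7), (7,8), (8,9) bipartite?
Yes. Partition: {1, 2, 3, 5, 7, 9}, {4, 6, 8}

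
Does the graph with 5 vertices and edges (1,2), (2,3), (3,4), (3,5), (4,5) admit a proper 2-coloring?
No (odd cycle of length 3: 4 -> 3 -> 5 -> 4)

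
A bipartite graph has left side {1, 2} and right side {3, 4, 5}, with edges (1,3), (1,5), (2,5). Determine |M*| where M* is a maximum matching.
2 (matching: (1,3), (2,5); upper bound min(|L|,|R|) = min(2,3) = 2)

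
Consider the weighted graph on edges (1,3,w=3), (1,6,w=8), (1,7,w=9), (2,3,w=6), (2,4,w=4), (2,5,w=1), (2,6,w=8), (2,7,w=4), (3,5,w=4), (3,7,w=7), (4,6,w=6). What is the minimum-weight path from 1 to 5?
7 (path: 1 -> 3 -> 5; weights 3 + 4 = 7)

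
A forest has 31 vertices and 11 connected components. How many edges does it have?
20 (Each of the 11 component trees on V_i vertices has V_i - 1 edges; summing gives V - C = 31 - 11 = 20)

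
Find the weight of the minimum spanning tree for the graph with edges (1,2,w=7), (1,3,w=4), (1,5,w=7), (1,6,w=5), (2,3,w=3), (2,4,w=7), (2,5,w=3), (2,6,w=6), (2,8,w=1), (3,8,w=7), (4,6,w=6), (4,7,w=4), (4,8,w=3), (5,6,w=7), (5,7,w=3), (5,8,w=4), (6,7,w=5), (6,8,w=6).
22 (MST edges: (1,3,w=4), (1,6,w=5), (2,3,w=3), (2,5,w=3), (2,8,w=1), (4,8,w=3), (5,7,w=3); sum of weights 4 + 5 + 3 + 3 + 1 + 3 + 3 = 22)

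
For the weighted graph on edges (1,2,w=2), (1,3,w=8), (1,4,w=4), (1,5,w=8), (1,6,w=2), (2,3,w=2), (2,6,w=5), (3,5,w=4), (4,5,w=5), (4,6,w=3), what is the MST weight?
13 (MST edges: (1,2,w=2), (1,6,w=2), (2,3,w=2), (3,5,w=4), (4,6,w=3); sum of weights 2 + 2 + 2 + 4 + 3 = 13)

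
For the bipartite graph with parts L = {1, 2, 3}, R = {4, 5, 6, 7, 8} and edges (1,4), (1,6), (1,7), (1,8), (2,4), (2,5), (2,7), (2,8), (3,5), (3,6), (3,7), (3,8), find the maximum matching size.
3 (matching: (1,8), (2,7), (3,6); upper bound min(|L|,|R|) = min(3,5) = 3)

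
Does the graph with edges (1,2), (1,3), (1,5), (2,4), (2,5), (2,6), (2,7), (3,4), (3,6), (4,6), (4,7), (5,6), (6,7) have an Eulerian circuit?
No (6 vertices have odd degree: {1, 2, 3, 5, 6, 7}; Eulerian circuit requires 0)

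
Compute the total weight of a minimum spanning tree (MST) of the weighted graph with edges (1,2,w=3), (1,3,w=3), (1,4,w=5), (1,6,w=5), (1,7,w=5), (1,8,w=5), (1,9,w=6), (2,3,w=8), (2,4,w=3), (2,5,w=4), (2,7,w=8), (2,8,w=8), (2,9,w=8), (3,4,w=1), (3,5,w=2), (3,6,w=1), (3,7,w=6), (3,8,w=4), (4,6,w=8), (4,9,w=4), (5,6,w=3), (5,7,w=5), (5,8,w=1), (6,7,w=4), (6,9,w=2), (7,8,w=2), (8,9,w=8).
15 (MST edges: (1,2,w=3), (1,3,w=3), (3,4,w=1), (3,5,w=2), (3,6,w=1), (5,8,w=1), (6,9,w=2), (7,8,w=2); sum of weights 3 + 3 + 1 + 2 + 1 + 1 + 2 + 2 = 15)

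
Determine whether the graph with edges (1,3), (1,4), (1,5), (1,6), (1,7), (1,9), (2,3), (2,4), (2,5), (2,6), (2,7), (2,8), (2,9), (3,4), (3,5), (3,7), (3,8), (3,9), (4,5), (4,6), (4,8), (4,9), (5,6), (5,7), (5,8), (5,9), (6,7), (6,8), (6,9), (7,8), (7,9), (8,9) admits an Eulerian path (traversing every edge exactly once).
No (6 vertices have odd degree: {2, 3, 4, 6, 7, 8}; Eulerian path requires 0 or 2)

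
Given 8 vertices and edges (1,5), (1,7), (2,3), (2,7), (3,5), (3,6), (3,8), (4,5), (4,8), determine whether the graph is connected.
Yes (BFS from 1 visits [1, 5, 7, 3, 4, 2, 6, 8] — all 8 vertices reached)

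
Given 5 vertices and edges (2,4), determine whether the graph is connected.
No, it has 4 components: {1}, {2, 4}, {3}, {5}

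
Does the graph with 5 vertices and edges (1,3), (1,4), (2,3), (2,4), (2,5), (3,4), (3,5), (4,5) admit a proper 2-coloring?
No (odd cycle of length 3: 3 -> 1 -> 4 -> 3)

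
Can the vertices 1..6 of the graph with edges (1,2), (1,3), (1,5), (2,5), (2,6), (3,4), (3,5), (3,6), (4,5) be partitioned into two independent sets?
No (odd cycle of length 3: 3 -> 1 -> 5 -> 3)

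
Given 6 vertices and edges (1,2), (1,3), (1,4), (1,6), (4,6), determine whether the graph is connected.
No, it has 2 components: {1, 2, 3, 4, 6}, {5}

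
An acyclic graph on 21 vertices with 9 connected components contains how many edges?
12 (Each of the 9 component trees on V_i vertices has V_i - 1 edges; summing gives V - C = 21 - 9 = 12)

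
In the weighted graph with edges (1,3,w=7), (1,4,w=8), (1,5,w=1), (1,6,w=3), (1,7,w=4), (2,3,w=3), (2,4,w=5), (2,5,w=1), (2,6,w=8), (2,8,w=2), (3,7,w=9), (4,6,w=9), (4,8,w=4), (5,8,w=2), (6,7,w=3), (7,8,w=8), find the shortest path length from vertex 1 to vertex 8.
3 (path: 1 -> 5 -> 8; weights 1 + 2 = 3)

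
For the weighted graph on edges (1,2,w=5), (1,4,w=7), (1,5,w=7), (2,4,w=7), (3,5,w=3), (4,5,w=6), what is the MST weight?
21 (MST edges: (1,2,w=5), (1,5,w=7), (3,5,w=3), (4,5,w=6); sum of weights 5 + 7 + 3 + 6 = 21)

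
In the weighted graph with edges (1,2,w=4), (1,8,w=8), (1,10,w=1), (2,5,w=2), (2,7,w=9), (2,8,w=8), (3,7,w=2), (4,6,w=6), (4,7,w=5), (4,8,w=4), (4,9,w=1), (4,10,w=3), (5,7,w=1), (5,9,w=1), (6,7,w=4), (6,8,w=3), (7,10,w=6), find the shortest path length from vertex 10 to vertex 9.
4 (path: 10 -> 4 -> 9; weights 3 + 1 = 4)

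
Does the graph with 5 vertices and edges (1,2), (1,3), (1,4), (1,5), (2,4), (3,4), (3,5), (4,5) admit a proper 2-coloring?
No (odd cycle of length 3: 3 -> 1 -> 5 -> 3)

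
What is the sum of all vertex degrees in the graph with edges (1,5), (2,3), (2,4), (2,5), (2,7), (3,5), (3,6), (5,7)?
16 (handshake: sum of degrees = 2|E| = 2 x 8 = 16)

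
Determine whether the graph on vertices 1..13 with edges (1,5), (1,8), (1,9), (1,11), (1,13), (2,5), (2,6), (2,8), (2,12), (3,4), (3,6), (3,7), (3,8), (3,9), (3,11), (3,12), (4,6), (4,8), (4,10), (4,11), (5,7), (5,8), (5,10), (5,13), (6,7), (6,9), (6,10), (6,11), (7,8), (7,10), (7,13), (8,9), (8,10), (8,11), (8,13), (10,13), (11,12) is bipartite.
No (odd cycle of length 3: 13 -> 1 -> 5 -> 13)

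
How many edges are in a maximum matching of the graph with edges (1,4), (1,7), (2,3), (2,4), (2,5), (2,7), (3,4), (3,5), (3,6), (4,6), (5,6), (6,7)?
3 (matching: (2,7), (3,4), (5,6); upper bound floor(n/2) = floor(7/2) = 3)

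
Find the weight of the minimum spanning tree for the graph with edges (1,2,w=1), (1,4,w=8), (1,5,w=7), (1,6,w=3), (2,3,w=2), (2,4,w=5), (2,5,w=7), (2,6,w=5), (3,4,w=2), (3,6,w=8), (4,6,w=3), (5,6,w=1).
9 (MST edges: (1,2,w=1), (1,6,w=3), (2,3,w=2), (3,4,w=2), (5,6,w=1); sum of weights 1 + 3 + 2 + 2 + 1 = 9)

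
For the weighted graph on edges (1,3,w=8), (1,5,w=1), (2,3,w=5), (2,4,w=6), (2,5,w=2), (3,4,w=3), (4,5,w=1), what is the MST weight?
7 (MST edges: (1,5,w=1), (2,5,w=2), (3,4,w=3), (4,5,w=1); sum of weights 1 + 2 + 3 + 1 = 7)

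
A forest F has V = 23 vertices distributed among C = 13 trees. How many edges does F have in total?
10 (Each of the 13 component trees on V_i vertices has V_i - 1 edges; summing gives V - C = 23 - 13 = 10)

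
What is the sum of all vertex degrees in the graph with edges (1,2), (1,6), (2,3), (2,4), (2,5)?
10 (handshake: sum of degrees = 2|E| = 2 x 5 = 10)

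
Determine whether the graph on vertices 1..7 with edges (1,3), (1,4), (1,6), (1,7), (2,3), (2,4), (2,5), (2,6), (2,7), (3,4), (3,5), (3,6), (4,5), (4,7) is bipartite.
No (odd cycle of length 3: 3 -> 1 -> 4 -> 3)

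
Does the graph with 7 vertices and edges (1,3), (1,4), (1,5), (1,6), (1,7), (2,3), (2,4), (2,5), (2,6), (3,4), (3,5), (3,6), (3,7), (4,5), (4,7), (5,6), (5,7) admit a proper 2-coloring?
No (odd cycle of length 3: 7 -> 1 -> 4 -> 7)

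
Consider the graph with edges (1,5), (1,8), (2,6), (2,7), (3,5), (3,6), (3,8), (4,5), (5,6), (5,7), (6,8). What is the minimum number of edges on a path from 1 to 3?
2 (path: 1 -> 5 -> 3, 2 edges)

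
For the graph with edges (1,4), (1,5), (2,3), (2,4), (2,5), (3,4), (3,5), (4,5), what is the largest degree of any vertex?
4 (attained at vertices 4, 5)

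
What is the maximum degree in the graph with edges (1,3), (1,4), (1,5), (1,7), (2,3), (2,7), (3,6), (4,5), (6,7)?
4 (attained at vertex 1)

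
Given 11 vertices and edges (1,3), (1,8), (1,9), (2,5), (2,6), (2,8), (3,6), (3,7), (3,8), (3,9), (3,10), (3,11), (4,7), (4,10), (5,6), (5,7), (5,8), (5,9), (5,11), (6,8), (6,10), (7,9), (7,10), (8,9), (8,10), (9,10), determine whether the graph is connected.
Yes (BFS from 1 visits [1, 3, 8, 9, 6, 7, 10, 11, 2, 5, 4] — all 11 vertices reached)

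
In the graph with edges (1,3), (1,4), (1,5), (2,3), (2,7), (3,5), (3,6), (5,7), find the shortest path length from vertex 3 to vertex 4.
2 (path: 3 -> 1 -> 4, 2 edges)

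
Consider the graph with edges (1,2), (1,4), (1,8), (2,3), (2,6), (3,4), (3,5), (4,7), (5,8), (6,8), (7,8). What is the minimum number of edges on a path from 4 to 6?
3 (path: 4 -> 7 -> 8 -> 6, 3 edges)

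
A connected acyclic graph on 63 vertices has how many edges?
62 (A tree on V vertices has V - 1 edges, so 63 - 1 = 62)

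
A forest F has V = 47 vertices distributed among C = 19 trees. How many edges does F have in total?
28 (Each of the 19 component trees on V_i vertices has V_i - 1 edges; summing gives V - C = 47 - 19 = 28)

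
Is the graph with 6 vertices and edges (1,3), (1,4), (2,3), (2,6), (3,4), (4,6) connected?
No, it has 2 components: {1, 2, 3, 4, 6}, {5}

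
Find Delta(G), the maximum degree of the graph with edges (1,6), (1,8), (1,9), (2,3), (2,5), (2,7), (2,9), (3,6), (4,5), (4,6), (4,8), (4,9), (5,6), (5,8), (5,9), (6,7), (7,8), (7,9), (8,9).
6 (attained at vertex 9)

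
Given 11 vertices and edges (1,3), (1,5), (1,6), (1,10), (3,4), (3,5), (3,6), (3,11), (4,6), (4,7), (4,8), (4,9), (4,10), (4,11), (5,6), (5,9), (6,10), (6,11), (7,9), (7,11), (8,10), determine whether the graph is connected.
No, it has 2 components: {1, 3, 4, 5, 6, 7, 8, 9, 10, 11}, {2}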